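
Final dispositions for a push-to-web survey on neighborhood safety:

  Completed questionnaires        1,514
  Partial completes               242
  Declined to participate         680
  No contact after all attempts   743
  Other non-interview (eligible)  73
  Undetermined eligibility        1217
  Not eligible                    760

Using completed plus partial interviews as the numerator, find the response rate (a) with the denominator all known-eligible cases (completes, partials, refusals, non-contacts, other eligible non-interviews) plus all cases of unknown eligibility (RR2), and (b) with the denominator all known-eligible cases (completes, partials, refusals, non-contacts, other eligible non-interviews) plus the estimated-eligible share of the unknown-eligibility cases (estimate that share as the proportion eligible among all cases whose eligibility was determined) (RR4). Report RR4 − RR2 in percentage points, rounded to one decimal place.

Numerator → 1514 + 242 = 1756
Denom → 1514 + 242 + 680 + 743 + 73 + 1217 = 4469
RR2 = 1756 / 4469 = 0.3929
Known eligible → 1514 + 242 + 680 + 743 + 73 = 3252
e = 3252 / (3252 + 760) = 3252 / 4012 = 0.8106
Estimated eligible among unknowns → 0.8106 × 1217 = 986.50
Denom → 3252 + 986.50 = 4238.50
RR4 = 1756 / 4238.50 = 0.4143
Difference = 41.43 − 39.29 = 2.14 percentage points

2.1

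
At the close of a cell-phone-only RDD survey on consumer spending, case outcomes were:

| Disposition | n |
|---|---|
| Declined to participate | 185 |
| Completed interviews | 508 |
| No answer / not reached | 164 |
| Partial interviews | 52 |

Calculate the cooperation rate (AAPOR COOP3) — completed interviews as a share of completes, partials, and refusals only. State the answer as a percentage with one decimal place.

68.2%

Numerator → 508
Denom → 508 + 52 + 185 = 745
COOP3 = 508 / 745 = 0.6819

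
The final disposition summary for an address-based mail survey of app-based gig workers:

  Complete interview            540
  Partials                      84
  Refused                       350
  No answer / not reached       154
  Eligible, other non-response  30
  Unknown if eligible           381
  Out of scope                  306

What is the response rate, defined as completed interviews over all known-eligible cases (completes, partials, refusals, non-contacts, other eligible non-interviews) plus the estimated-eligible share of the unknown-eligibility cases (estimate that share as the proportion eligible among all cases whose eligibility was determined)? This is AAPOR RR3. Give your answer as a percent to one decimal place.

37.0%

Numerator: 540
Known eligible: 540 + 84 + 350 + 154 + 30 = 1158
e = 1158 / (1158 + 306) = 1158 / 1464 = 0.7910
Estimated eligible among unknowns: 0.7910 × 381 = 301.37
Denominator: 1158 + 301.37 = 1459.37
RR3 = 540 / 1459.37 = 0.3700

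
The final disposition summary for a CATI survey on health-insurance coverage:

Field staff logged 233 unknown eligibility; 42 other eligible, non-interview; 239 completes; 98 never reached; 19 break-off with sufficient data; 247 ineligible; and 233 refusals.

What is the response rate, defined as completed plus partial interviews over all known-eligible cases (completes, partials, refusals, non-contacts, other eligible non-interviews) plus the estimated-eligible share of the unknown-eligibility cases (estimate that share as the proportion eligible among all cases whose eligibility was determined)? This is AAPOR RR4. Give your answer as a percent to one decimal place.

Top = 239 + 19 = 258
Known eligible = 239 + 19 + 233 + 98 + 42 = 631
e = 631 / (631 + 247) = 631 / 878 = 0.7187
e × U = 0.7187 × 233 = 167.46
Denominator = 631 + 167.46 = 798.46
RR4 = 258 / 798.46 = 0.3231

32.3%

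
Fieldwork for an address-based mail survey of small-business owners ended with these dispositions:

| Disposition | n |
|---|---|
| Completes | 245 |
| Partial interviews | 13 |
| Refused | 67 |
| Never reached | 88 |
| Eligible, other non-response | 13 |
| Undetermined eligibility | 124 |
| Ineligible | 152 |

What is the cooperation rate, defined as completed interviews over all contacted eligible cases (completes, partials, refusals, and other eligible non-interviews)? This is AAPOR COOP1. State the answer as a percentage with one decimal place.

Numerator: 245
Denominator: 245 + 13 + 67 + 13 = 338
COOP1 = 245 / 338 = 0.7249

72.5%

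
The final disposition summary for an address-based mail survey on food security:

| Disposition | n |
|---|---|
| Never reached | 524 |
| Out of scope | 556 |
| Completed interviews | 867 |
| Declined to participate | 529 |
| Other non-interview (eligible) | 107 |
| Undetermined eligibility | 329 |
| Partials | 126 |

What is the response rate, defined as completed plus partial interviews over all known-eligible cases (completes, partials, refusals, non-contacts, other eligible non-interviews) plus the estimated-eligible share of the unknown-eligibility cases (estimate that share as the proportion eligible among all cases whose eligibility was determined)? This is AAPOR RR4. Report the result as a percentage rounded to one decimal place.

Num = 867 + 126 = 993
Eligible (known) = 867 + 126 + 529 + 524 + 107 = 2153
e = 2153 / (2153 + 556) = 2153 / 2709 = 0.7948
Eligible share of unknowns = 0.7948 × 329 = 261.49
Denom = 2153 + 261.49 = 2414.49
RR4 = 993 / 2414.49 = 0.4113

41.1%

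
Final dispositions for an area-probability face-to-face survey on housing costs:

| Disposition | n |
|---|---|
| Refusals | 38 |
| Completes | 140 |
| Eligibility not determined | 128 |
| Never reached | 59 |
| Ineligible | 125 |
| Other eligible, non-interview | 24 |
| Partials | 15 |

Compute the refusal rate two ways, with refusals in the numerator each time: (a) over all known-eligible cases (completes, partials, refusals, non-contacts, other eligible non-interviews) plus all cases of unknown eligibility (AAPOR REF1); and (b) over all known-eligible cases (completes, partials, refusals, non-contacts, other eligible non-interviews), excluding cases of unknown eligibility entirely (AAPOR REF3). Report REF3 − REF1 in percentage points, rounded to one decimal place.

4.4

Top: 38
Denom: 140 + 15 + 38 + 59 + 24 + 128 = 404
REF1 = 38 / 404 = 0.0941
Denom: 140 + 15 + 38 + 59 + 24 = 276
REF3 = 38 / 276 = 0.1377
Difference = 13.77 − 9.41 = 4.36 percentage points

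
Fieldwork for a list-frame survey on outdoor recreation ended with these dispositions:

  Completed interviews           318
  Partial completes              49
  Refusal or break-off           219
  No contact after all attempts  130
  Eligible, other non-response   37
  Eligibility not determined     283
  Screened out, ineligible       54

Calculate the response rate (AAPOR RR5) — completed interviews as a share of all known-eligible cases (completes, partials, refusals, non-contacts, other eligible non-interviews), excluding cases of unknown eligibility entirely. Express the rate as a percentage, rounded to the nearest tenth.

42.2%

Num: 318
Denominator: 318 + 49 + 219 + 130 + 37 = 753
RR5 = 318 / 753 = 0.4223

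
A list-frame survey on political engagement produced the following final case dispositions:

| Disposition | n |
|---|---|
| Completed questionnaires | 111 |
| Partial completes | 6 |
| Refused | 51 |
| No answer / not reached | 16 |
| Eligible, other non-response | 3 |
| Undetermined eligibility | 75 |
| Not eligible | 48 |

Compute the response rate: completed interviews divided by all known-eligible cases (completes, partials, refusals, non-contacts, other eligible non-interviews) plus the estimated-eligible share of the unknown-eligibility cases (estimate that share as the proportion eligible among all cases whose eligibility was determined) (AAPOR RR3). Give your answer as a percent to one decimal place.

45.0%

Num = 111
Known eligible = 111 + 6 + 51 + 16 + 3 = 187
e = 187 / (187 + 48) = 187 / 235 = 0.7957
Estimated eligible among unknowns = 0.7957 × 75 = 59.68
Denominator = 187 + 59.68 = 246.68
RR3 = 111 / 246.68 = 0.4500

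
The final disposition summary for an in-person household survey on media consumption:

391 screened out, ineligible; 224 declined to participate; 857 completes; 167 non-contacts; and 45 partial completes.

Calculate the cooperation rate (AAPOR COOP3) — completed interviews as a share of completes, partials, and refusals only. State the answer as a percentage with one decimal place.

Numerator = 857
Denominator = 857 + 45 + 224 = 1126
COOP3 = 857 / 1126 = 0.7611

76.1%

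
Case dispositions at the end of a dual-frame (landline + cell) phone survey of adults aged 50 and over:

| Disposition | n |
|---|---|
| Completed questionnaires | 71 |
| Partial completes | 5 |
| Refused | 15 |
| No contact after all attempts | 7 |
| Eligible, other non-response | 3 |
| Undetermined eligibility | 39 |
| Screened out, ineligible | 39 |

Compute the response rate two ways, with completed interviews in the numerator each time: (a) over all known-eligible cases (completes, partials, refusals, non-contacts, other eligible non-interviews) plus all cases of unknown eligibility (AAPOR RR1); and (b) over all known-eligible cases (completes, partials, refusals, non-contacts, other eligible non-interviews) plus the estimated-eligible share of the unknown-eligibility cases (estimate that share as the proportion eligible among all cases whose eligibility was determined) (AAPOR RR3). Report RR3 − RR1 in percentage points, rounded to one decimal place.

4.3

Top = 71
Denom = 71 + 5 + 15 + 7 + 3 + 39 = 140
RR1 = 71 / 140 = 0.5071
Known eligible = 71 + 5 + 15 + 7 + 3 = 101
e = 101 / (101 + 39) = 101 / 140 = 0.7214
e × U = 0.7214 × 39 = 28.13
Denom = 101 + 28.13 = 129.13
RR3 = 71 / 129.13 = 0.5498
Difference = 54.98 − 50.71 = 4.27 percentage points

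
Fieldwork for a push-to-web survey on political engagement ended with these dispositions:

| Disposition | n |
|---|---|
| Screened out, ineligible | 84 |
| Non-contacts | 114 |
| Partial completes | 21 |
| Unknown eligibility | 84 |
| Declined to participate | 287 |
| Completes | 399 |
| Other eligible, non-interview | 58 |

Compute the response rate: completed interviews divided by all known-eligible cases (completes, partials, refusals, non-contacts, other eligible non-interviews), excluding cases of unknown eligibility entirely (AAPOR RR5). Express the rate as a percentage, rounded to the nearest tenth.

45.4%

Num = 399
Denom = 399 + 21 + 287 + 114 + 58 = 879
RR5 = 399 / 879 = 0.4539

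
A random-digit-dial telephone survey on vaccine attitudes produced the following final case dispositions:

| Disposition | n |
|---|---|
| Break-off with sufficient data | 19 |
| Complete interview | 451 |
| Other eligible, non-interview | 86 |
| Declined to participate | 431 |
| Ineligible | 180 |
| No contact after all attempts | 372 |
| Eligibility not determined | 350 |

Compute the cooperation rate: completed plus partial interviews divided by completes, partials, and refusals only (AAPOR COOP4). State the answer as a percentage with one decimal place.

52.2%

Num → 451 + 19 = 470
Denominator → 451 + 19 + 431 = 901
COOP4 = 470 / 901 = 0.5216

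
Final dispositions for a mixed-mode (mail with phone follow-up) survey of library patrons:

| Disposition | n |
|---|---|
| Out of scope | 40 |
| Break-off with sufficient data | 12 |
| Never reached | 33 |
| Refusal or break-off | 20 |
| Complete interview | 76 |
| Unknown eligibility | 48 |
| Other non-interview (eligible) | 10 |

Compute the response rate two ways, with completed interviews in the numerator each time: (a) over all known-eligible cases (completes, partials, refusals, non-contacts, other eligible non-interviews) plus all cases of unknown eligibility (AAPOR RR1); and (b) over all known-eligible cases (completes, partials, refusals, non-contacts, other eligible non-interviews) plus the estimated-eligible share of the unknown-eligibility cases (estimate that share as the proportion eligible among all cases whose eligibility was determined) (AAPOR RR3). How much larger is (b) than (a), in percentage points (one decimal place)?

Top = 76
Denom = 76 + 12 + 20 + 33 + 10 + 48 = 199
RR1 = 76 / 199 = 0.3819
Known eligible = 76 + 12 + 20 + 33 + 10 = 151
e = 151 / (151 + 40) = 151 / 191 = 0.7906
Eligible share of unknowns = 0.7906 × 48 = 37.95
Denom = 151 + 37.95 = 188.95
RR3 = 76 / 188.95 = 0.4022
Difference = 40.22 − 38.19 = 2.03 percentage points

2.0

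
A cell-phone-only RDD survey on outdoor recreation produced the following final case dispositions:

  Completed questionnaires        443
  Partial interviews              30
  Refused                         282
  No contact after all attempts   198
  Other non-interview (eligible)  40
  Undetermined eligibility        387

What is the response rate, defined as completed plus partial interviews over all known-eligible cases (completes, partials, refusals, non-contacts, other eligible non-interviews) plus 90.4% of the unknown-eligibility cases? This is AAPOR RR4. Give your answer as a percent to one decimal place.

Numerator = 443 + 30 = 473
Eligible (known) = 443 + 30 + 282 + 198 + 40 = 993
Eligible share of unknowns = 0.9040 × 387 = 349.85
Base = 993 + 349.85 = 1342.85
RR4 = 473 / 1342.85 = 0.3522

35.2%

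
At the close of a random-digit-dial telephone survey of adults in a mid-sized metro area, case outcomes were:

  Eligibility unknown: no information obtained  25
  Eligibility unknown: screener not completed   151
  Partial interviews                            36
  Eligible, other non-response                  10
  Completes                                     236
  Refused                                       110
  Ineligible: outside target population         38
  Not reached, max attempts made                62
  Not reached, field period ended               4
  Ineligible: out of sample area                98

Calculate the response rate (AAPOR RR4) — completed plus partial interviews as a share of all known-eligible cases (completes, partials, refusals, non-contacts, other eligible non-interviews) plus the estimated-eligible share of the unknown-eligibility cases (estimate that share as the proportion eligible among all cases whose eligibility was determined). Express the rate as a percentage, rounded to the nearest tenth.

No contact after all attempts = 4 + 62 = 66
Undetermined eligibility = 151 + 25 = 176
Out of scope = 38 + 98 = 136
Num = 236 + 36 = 272
Determined eligible = 236 + 36 + 110 + 66 + 10 = 458
e = 458 / (458 + 136) = 458 / 594 = 0.7710
Estimated eligible among unknowns = 0.7710 × 176 = 135.70
Base = 458 + 135.70 = 593.70
RR4 = 272 / 593.70 = 0.4581

45.8%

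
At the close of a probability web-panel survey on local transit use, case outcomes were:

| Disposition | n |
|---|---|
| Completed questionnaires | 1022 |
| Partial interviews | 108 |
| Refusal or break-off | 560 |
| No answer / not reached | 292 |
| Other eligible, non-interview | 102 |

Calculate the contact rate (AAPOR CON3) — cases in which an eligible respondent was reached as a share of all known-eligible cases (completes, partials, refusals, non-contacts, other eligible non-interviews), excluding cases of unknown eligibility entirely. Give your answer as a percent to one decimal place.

Top: 1022 + 108 + 560 + 102 = 1792
Base: 1022 + 108 + 560 + 292 + 102 = 2084
CON3 = 1792 / 2084 = 0.8599

86.0%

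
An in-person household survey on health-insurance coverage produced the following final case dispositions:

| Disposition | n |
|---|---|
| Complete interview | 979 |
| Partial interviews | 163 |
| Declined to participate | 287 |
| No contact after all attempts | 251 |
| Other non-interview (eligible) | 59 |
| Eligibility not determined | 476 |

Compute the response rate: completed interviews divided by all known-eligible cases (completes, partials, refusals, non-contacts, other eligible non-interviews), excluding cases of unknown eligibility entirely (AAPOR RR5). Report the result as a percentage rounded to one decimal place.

Numerator → 979
Denom → 979 + 163 + 287 + 251 + 59 = 1739
RR5 = 979 / 1739 = 0.5630

56.3%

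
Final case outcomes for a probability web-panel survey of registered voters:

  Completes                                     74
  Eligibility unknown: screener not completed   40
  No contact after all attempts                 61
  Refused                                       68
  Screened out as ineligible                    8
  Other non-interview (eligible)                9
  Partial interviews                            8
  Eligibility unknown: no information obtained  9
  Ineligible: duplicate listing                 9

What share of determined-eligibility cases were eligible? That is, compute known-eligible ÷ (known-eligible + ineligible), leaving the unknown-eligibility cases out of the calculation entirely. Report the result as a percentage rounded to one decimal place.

92.8%

Undetermined eligibility = 40 + 9 = 49
Not eligible = 8 + 9 = 17
Determined eligible → 74 + 8 + 68 + 61 + 9 = 220
e = 220 / (220 + 17) = 220 / 237 = 0.9283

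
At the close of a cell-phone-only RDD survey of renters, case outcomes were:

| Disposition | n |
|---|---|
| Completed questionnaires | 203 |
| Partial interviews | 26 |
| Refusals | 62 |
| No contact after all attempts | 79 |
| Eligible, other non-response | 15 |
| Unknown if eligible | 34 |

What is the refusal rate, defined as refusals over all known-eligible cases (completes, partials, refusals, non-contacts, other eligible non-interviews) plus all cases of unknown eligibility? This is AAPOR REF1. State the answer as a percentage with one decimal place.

Numerator → 62
Denom → 203 + 26 + 62 + 79 + 15 + 34 = 419
REF1 = 62 / 419 = 0.1480

14.8%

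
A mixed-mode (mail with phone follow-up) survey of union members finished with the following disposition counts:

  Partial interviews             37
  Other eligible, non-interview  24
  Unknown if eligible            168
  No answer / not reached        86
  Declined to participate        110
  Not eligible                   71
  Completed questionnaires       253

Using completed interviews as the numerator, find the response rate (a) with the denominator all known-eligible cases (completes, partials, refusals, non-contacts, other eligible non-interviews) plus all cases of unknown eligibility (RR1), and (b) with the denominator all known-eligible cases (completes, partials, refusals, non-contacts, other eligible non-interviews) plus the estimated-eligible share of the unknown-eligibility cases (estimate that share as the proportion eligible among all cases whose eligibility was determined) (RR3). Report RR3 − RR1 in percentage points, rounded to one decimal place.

Top → 253
Denominator → 253 + 37 + 110 + 86 + 24 + 168 = 678
RR1 = 253 / 678 = 0.3732
Known eligible → 253 + 37 + 110 + 86 + 24 = 510
e = 510 / (510 + 71) = 510 / 581 = 0.8778
Estimated eligible among unknowns → 0.8778 × 168 = 147.47
Denominator → 510 + 147.47 = 657.47
RR3 = 253 / 657.47 = 0.3848
Difference = 38.48 − 37.32 = 1.16 percentage points

1.2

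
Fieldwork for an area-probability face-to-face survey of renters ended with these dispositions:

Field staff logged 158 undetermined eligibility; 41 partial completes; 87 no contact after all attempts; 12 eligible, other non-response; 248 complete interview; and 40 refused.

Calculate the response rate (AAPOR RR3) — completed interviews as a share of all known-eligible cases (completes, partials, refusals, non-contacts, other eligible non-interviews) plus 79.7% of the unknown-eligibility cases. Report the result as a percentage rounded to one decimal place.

44.8%

Top: 248
Known eligible: 248 + 41 + 40 + 87 + 12 = 428
e × U: 0.7970 × 158 = 125.93
Denominator: 428 + 125.93 = 553.93
RR3 = 248 / 553.93 = 0.4477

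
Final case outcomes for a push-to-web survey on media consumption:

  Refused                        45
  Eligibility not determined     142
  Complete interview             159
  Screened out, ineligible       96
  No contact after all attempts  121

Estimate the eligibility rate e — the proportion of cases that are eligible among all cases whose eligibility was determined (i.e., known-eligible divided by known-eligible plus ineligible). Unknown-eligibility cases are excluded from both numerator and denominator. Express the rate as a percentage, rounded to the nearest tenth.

77.2%

Eligible (known) = 159 + 45 + 121 = 325
e = 325 / (325 + 96) = 325 / 421 = 0.7720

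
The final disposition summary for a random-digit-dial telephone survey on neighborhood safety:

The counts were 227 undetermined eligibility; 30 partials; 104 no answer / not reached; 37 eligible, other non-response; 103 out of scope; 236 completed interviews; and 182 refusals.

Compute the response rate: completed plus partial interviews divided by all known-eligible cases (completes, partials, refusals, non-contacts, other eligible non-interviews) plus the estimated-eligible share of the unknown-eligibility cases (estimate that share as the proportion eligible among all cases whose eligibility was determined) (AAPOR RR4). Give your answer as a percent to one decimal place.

Num = 236 + 30 = 266
Eligible (known) = 236 + 30 + 182 + 104 + 37 = 589
e = 589 / (589 + 103) = 589 / 692 = 0.8512
e × U = 0.8512 × 227 = 193.22
Base = 589 + 193.22 = 782.22
RR4 = 266 / 782.22 = 0.3401

34.0%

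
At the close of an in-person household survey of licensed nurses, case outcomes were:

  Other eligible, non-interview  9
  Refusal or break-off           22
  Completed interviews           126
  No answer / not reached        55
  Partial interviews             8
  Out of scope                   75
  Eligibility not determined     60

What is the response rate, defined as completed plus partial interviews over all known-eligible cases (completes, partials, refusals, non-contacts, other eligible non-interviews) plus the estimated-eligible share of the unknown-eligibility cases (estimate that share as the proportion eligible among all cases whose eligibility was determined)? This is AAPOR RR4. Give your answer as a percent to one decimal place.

50.6%

Num = 126 + 8 = 134
Determined eligible = 126 + 8 + 22 + 55 + 9 = 220
e = 220 / (220 + 75) = 220 / 295 = 0.7458
Estimated eligible among unknowns = 0.7458 × 60 = 44.75
Base = 220 + 44.75 = 264.75
RR4 = 134 / 264.75 = 0.5061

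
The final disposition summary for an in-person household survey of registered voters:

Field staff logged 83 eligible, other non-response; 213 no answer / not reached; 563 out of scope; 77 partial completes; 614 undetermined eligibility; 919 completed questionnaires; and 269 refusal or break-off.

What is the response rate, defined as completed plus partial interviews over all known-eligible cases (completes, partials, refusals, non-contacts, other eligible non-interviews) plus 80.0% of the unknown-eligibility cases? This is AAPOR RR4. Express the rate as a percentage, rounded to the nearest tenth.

48.5%

Numerator → 919 + 77 = 996
Determined eligible → 919 + 77 + 269 + 213 + 83 = 1561
Eligible share of unknowns → 0.8000 × 614 = 491.20
Denom → 1561 + 491.20 = 2052.20
RR4 = 996 / 2052.20 = 0.4853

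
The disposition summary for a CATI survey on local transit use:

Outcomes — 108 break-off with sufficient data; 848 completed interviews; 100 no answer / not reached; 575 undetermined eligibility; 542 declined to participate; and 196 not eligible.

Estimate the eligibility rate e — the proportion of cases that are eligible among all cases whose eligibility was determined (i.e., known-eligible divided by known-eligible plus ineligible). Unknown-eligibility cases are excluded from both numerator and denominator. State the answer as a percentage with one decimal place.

Determined eligible: 848 + 108 + 542 + 100 = 1598
e = 1598 / (1598 + 196) = 1598 / 1794 = 0.8907

89.1%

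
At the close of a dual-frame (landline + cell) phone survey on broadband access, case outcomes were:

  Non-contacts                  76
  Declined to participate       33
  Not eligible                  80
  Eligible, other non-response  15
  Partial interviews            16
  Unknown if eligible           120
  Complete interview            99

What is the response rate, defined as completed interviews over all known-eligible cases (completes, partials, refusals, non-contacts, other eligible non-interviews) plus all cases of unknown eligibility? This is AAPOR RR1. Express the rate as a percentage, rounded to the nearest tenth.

27.6%

Num: 99
Base: 99 + 16 + 33 + 76 + 15 + 120 = 359
RR1 = 99 / 359 = 0.2758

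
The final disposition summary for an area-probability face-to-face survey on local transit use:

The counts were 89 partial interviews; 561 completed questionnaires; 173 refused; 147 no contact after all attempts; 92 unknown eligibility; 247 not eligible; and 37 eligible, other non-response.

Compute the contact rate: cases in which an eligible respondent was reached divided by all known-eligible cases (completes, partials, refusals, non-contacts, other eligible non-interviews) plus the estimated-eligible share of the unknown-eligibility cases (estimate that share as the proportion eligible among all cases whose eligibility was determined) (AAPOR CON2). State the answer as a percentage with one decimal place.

Num = 561 + 89 + 173 + 37 = 860
Known eligible = 561 + 89 + 173 + 147 + 37 = 1007
e = 1007 / (1007 + 247) = 1007 / 1254 = 0.8030
Eligible share of unknowns = 0.8030 × 92 = 73.88
Denominator = 1007 + 73.88 = 1080.88
CON2 = 860 / 1080.88 = 0.7956

79.6%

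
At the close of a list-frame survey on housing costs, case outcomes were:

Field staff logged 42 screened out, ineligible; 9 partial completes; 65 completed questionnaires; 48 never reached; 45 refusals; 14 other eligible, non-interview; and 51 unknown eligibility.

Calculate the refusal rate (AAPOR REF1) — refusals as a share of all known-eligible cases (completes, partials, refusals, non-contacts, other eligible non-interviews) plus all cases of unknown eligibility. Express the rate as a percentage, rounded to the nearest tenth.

Num: 45
Denominator: 65 + 9 + 45 + 48 + 14 + 51 = 232
REF1 = 45 / 232 = 0.1940

19.4%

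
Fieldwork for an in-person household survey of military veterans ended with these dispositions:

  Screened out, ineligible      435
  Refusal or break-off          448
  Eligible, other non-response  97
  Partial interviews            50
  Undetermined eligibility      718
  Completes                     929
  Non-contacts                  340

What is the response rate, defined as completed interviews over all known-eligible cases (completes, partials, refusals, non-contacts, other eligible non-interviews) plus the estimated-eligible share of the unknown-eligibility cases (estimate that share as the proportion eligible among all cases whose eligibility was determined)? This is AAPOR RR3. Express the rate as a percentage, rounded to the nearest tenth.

38.0%

Top = 929
Eligible (known) = 929 + 50 + 448 + 340 + 97 = 1864
e = 1864 / (1864 + 435) = 1864 / 2299 = 0.8108
Estimated eligible among unknowns = 0.8108 × 718 = 582.15
Base = 1864 + 582.15 = 2446.15
RR3 = 929 / 2446.15 = 0.3798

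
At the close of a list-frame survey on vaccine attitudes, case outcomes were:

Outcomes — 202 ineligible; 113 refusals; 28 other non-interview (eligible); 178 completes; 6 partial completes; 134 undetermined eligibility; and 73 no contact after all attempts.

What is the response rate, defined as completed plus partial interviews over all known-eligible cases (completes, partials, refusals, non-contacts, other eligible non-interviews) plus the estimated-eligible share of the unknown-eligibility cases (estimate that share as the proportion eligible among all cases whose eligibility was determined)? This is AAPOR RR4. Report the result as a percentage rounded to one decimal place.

Top: 178 + 6 = 184
Eligible (known): 178 + 6 + 113 + 73 + 28 = 398
e = 398 / (398 + 202) = 398 / 600 = 0.6633
Estimated eligible among unknowns: 0.6633 × 134 = 88.88
Base: 398 + 88.88 = 486.88
RR4 = 184 / 486.88 = 0.3779

37.8%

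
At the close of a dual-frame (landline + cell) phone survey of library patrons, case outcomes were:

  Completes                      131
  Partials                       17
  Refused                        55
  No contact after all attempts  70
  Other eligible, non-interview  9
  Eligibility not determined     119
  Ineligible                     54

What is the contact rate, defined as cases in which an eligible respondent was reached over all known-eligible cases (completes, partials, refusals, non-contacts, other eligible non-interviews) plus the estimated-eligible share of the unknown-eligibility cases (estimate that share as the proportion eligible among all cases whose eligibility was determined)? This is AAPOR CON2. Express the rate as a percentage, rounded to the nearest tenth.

Top → 131 + 17 + 55 + 9 = 212
Eligible (known) → 131 + 17 + 55 + 70 + 9 = 282
e = 282 / (282 + 54) = 282 / 336 = 0.8393
Eligible share of unknowns → 0.8393 × 119 = 99.88
Denom → 282 + 99.88 = 381.88
CON2 = 212 / 381.88 = 0.5551

55.5%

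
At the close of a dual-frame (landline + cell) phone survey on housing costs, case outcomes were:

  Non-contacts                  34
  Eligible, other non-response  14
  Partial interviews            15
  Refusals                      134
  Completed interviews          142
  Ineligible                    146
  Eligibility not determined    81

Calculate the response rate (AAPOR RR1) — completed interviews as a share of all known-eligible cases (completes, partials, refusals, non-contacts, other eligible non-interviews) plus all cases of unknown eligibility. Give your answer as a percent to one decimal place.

Top = 142
Denom = 142 + 15 + 134 + 34 + 14 + 81 = 420
RR1 = 142 / 420 = 0.3381

33.8%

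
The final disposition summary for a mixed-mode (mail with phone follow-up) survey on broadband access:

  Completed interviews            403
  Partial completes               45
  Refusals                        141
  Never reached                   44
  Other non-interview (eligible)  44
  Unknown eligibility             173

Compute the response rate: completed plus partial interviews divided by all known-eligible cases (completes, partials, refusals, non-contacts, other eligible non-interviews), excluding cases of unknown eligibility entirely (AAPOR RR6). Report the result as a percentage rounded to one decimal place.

Numerator = 403 + 45 = 448
Base = 403 + 45 + 141 + 44 + 44 = 677
RR6 = 448 / 677 = 0.6617

66.2%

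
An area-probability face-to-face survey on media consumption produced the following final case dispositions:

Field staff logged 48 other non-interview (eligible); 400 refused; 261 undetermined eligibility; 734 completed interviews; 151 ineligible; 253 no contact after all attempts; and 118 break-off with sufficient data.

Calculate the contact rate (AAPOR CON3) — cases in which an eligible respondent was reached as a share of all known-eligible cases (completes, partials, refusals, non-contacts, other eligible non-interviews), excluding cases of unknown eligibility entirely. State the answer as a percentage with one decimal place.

Numerator → 734 + 118 + 400 + 48 = 1300
Base → 734 + 118 + 400 + 253 + 48 = 1553
CON3 = 1300 / 1553 = 0.8371

83.7%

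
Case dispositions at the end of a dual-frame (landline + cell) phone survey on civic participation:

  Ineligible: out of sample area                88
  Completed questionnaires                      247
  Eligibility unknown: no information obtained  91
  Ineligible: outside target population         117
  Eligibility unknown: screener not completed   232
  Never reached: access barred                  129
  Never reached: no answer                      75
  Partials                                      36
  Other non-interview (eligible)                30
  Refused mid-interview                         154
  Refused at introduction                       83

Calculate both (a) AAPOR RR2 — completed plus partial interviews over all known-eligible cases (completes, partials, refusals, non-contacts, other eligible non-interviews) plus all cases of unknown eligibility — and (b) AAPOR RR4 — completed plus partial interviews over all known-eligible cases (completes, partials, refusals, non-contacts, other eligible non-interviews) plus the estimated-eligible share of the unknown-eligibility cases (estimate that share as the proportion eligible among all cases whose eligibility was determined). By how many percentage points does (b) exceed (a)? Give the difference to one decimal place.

Refused = 83 + 154 = 237
Never reached = 75 + 129 = 204
Unknown eligibility = 232 + 91 = 323
Out of scope = 117 + 88 = 205
Numerator → 247 + 36 = 283
Base → 247 + 36 + 237 + 204 + 30 + 323 = 1077
RR2 = 283 / 1077 = 0.2628
Determined eligible → 247 + 36 + 237 + 204 + 30 = 754
e = 754 / (754 + 205) = 754 / 959 = 0.7862
e × U → 0.7862 × 323 = 253.94
Base → 754 + 253.94 = 1007.94
RR4 = 283 / 1007.94 = 0.2808
Difference = 28.08 − 26.28 = 1.80 percentage points

1.8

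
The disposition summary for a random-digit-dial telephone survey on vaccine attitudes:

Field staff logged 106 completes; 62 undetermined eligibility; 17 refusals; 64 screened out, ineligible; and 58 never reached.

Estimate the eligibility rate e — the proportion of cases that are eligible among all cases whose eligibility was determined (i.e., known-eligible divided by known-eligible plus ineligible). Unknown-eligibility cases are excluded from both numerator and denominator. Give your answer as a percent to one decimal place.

Eligible (known) = 106 + 17 + 58 = 181
e = 181 / (181 + 64) = 181 / 245 = 0.7388

73.9%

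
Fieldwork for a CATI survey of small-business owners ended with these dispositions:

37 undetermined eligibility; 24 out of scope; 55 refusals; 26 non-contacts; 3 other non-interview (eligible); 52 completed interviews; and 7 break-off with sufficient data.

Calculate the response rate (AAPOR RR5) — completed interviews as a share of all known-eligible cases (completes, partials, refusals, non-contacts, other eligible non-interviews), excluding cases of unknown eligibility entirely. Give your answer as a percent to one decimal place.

Num → 52
Denom → 52 + 7 + 55 + 26 + 3 = 143
RR5 = 52 / 143 = 0.3636

36.4%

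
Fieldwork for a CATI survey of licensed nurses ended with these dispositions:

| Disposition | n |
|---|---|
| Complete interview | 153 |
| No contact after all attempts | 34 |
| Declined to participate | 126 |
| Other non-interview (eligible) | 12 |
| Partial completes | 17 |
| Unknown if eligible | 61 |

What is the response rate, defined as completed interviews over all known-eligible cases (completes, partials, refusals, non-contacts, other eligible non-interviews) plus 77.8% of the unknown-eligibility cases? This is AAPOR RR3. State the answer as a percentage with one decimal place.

Numerator → 153
Eligible (known) → 153 + 17 + 126 + 34 + 12 = 342
Eligible share of unknowns → 0.7780 × 61 = 47.46
Denominator → 342 + 47.46 = 389.46
RR3 = 153 / 389.46 = 0.3929

39.3%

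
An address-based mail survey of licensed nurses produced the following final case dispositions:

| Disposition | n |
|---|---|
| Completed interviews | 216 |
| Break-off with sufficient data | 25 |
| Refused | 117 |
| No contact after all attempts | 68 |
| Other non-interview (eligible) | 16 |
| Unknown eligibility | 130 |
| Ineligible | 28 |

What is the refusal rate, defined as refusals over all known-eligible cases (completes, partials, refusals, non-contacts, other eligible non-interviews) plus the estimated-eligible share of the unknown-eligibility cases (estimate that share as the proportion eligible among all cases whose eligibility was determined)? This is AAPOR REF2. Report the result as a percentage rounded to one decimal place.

20.7%

Top → 117
Known eligible → 216 + 25 + 117 + 68 + 16 = 442
e = 442 / (442 + 28) = 442 / 470 = 0.9404
e × U → 0.9404 × 130 = 122.25
Denom → 442 + 122.25 = 564.25
REF2 = 117 / 564.25 = 0.2074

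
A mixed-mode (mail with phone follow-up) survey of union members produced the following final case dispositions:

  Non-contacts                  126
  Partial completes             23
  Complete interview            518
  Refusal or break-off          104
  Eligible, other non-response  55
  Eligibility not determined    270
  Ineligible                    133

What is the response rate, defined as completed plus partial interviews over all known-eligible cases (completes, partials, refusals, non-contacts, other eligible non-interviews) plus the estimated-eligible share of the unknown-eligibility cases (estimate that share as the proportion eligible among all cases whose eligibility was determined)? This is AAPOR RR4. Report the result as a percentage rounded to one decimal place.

51.1%

Num = 518 + 23 = 541
Determined eligible = 518 + 23 + 104 + 126 + 55 = 826
e = 826 / (826 + 133) = 826 / 959 = 0.8613
e × U = 0.8613 × 270 = 232.55
Denom = 826 + 232.55 = 1058.55
RR4 = 541 / 1058.55 = 0.5111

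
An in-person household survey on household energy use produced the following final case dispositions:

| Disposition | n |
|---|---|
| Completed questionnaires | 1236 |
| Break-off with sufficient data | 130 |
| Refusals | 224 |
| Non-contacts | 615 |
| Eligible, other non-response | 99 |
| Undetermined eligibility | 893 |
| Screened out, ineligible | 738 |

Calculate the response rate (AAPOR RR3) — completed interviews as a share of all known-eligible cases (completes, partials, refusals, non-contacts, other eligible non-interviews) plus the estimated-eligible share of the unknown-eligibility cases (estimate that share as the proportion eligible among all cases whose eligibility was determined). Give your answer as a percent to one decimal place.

41.5%

Num = 1236
Known eligible = 1236 + 130 + 224 + 615 + 99 = 2304
e = 2304 / (2304 + 738) = 2304 / 3042 = 0.7574
e × U = 0.7574 × 893 = 676.36
Base = 2304 + 676.36 = 2980.36
RR3 = 1236 / 2980.36 = 0.4147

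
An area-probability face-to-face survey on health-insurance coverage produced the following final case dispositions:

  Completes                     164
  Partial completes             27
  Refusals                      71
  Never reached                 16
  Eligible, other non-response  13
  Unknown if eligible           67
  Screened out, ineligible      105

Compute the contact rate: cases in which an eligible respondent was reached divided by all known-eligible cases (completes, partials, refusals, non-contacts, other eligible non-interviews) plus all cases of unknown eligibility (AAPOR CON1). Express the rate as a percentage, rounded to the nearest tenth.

Top: 164 + 27 + 71 + 13 = 275
Base: 164 + 27 + 71 + 16 + 13 + 67 = 358
CON1 = 275 / 358 = 0.7682

76.8%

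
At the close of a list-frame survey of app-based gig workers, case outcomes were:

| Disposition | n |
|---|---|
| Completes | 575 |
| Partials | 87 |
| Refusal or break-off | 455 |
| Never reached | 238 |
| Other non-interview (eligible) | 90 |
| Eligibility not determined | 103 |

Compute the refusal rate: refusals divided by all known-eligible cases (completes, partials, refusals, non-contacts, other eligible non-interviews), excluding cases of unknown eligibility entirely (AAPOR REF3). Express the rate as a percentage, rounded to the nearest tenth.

31.5%

Numerator → 455
Base → 575 + 87 + 455 + 238 + 90 = 1445
REF3 = 455 / 1445 = 0.3149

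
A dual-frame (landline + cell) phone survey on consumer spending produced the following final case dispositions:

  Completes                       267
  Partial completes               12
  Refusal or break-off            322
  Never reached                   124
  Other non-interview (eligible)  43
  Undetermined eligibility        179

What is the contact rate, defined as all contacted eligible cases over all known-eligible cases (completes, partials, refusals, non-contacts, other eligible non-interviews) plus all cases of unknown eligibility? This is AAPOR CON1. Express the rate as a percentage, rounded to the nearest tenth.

Numerator: 267 + 12 + 322 + 43 = 644
Denom: 267 + 12 + 322 + 124 + 43 + 179 = 947
CON1 = 644 / 947 = 0.6800

68.0%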